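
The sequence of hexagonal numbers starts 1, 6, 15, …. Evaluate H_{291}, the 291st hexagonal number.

291·(2·291 − 1) = 291·581 = 169071.

169071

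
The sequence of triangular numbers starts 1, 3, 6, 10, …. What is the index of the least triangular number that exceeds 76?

Solve n(n+1)/2 > 76 for integer n.
The largest n with value ≤ 76 is 11 (since 66 ≤ 76 < 78), so the first above is n = 12, value 78.

12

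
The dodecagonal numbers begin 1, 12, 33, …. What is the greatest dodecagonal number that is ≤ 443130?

442828

Solve n(5n−4) ≤ 443130 for integer n.
n = 298 gives 442828 ≤ 443130, while n = 299 gives 445809 > 443130; so the answer is 442828.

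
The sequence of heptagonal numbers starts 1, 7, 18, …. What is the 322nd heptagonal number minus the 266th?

322·(5·322 − 3)/2 = 258727 and 266·(5·266 − 3)/2 = 176491.
Difference: 258727 − 176491 = 82236.

82236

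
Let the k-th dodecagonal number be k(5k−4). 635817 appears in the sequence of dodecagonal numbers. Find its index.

357

Set n(5n−4) = 635817, giving 5n² − 4n − 635817 = 0.
The discriminant is 16 + 20·635817 = 12716356, and √12716356 = 3566.
So n = (4 + 3566) / 10 = 3570/10 = 357.
Check: 357·(5·357 − 4) = 635817. ✓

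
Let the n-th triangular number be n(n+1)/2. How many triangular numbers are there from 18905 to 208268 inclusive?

451

The n-th triangular number is n(n+1)/2.
Smallest index with value ≥ 18905: n = 194 (giving 18915).
Largest index with value ≤ 208268: n = 644 (giving 207690).
Indices 194 through 644: 451 terms.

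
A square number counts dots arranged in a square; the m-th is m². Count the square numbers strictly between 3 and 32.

The n-th square number is n².
Smallest index with value > 3: n = 2 (giving 4).
Largest index with value < 32: n = 5 (giving 25).
Indices 2 through 5: 4 terms.

4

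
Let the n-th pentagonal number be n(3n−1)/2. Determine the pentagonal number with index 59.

5192

59·(3·59 − 1)/2 = 59·176/2 = 59·88 = 5192.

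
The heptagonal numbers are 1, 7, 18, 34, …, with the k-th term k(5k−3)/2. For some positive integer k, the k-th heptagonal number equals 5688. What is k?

Set n(5n−3)/2 = 5688, giving 5n² − 3n − 11376 = 0.
The discriminant is 9 + 40·5688 = 227529, and √227529 = 477.
So n = (3 + 477) / 10 = 480/10 = 48.

48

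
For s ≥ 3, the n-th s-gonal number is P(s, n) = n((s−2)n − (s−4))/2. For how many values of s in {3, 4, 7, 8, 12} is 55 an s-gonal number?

s = 3: P(3, 10) = 55. ✓
s = 4: P(4, 7) = 49 and P(4, 8) = 64; 55 is not s-gonal.
s = 7: P(7, 5) = 55. ✓
s = 8: P(8, 4) = 40 and P(8, 5) = 65; 55 is not s-gonal.
s = 12: P(12, 3) = 33 and P(12, 4) = 64; 55 is not s-gonal.
Hits: s ∈ {3, 7} → 2.

2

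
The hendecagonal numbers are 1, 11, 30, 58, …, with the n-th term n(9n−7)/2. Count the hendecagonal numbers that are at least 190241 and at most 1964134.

456

The n-th hendecagonal number is n(9n−7)/2.
Smallest index with value ≥ 190241: n = 206 (giving 190241).
Largest index with value ≤ 1964134: n = 661 (giving 1963831).
Indices 206 through 661: 456 terms.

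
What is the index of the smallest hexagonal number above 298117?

387

Solve n(2n−1) > 298117 for integer n.
The largest n with value ≤ 298117 is 386 (since 297606 ≤ 298117 < 299151), so the first above is n = 387, value 299151.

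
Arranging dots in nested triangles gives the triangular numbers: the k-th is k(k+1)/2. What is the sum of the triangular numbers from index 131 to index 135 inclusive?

44560

Σ i(i+1)/2 = (Σi² + Σi) / 2 over i = 131..135.
Σi = 9180 − 8515 = 665 and Σi² = 829260 − 740805 = 88455.
(1·88455 + 1·665) / 2 = 89120/2 = 44560.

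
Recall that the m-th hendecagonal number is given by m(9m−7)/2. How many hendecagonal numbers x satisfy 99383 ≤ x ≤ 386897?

The n-th hendecagonal number is n(9n−7)/2.
Smallest index with value ≥ 99383: n = 149 (giving 99383).
Largest index with value ≤ 386897: n = 293 (giving 385295).
Indices 149 through 293: 145 terms.

145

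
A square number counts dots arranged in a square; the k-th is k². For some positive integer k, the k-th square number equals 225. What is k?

15

We need n² = 225, so n = √225 = 15.
Check: 15² = 225. ✓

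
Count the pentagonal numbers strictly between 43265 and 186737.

The n-th pentagonal number is n(3n−1)/2.
Smallest index with value > 43265: n = 171 (giving 43776).
Largest index with value < 186737: n = 352 (giving 185680).
Indices 171 through 352: 182 terms.

182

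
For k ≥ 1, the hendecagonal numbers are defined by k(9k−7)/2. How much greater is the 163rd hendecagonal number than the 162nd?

1459

Consecutive hendecagonal numbers differ by 9n − 8: here 9·163 − 8 = 1459.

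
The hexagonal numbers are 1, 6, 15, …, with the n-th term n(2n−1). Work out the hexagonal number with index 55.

5995

The 55th hexagonal number is n(2n−1) with n = 55.
55·(2·55 − 1) = 55·109 = 5995.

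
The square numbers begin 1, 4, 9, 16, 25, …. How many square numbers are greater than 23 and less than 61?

3

The n-th square number is n².
Smallest index with value > 23: n = 5 (giving 25).
Largest index with value < 61: n = 7 (giving 49).
Indices 5 through 7: 3 terms.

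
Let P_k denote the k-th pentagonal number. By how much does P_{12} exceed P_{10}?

12·(3·12 − 1)/2 = 210 and 10·(3·10 − 1)/2 = 145.
Difference: 210 − 145 = 65.

65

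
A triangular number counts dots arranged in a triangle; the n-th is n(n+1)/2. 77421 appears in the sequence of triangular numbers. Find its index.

Set n(n+1)/2 = 77421, giving n² + n − 154842 = 0.
So n = (-1 + 787) / 2 = 786/2 = 393.

393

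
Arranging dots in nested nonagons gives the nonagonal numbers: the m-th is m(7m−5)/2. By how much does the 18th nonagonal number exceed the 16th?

233

18·(7·18 − 5)/2 = 1089 and 16·(7·16 − 5)/2 = 856.
Difference: 1089 − 856 = 233.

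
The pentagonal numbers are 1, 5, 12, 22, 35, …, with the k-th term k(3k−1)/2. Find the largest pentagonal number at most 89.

70

Solve n(3n−1)/2 ≤ 89 for integer n.
n = 7 gives 70 ≤ 89, while n = 8 gives 92 > 89; so the answer is 70.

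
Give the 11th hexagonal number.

231

The 11th hexagonal number is n(2n−1) with n = 11.
11·(2·11 − 1) = 11·21 = 231.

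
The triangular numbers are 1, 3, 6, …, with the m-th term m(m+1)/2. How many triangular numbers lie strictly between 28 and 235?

14

The n-th triangular number is n(n+1)/2.
Smallest index with value > 28: n = 8 (giving 36).
Largest index with value < 235: n = 21 (giving 231).
Indices 8 through 21: 14 terms.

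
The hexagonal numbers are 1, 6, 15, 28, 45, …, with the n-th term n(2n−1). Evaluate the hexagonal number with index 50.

50·(2·50 − 1) = 50·99 = 4950.

4950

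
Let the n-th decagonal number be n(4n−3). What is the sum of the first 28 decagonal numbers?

Σ i(4i−3) = 4Σi² − 3Σi over i = 1..28.
Σi = 406 and Σi² = 7714.
4·7714 − 3·406 = 29638.

29638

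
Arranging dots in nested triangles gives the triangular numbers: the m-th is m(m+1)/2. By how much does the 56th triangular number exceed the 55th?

56

Consecutive triangular numbers differ by n: T_{56} − T_{55} = 56.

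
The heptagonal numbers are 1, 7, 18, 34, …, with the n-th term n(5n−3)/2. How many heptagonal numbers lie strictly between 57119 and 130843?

The n-th heptagonal number is n(5n−3)/2.
Smallest index with value > 57119: n = 152 (giving 57532).
Largest index with value < 130843: n = 229 (giving 130759).
Indices 152 through 229: 78 terms.

78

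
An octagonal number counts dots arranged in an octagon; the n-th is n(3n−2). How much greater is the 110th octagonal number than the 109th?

655

Consecutive octagonal numbers differ by 6n − 5: here 6·110 − 5 = 655.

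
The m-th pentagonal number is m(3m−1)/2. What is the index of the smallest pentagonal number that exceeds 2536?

42

Solve n(3n−1)/2 > 2536 for integer n.
The largest n with value ≤ 2536 is 41 (since 2501 ≤ 2536 < 2625), so the first above is n = 42, value 2625.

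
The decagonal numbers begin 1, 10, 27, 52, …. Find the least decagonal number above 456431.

458667

Solve n(4n−3) > 456431 for integer n.
The largest n with value ≤ 456431 is 338 (since 455962 ≤ 456431 < 458667), so the first above is n = 339, value 458667.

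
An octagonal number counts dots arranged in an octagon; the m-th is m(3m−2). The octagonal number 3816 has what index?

36

Set n(3n−2) = 3816, giving 3n² − 2n − 3816 = 0.
So n = (2 + 214) / 6 = 216/6 = 36.
Check: 36·(3·36 − 2) = 3816. ✓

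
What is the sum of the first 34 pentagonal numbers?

20230

Σ i(3i−1)/2 = (3Σi² − Σi) / 2 over i = 1..34.
Σi = 595 and Σi² = 13685.
(3·13685 − 1·595) / 2 = 40460/2 = 20230.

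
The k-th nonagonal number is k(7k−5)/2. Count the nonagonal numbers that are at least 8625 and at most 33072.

48

The n-th nonagonal number is n(7n−5)/2.
Smallest index with value ≥ 8625: n = 50 (giving 8625).
Largest index with value ≤ 33072: n = 97 (giving 32689).
Indices 50 through 97: 48 terms.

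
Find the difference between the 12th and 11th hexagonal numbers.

Consecutive hexagonal numbers differ by 4n − 3: here 4·12 − 3 = 45.

45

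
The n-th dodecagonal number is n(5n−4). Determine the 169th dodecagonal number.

142129

The 169th dodecagonal number is n(5n−4) with n = 169.
169·(5·169 − 4) = 169·841 = 142129.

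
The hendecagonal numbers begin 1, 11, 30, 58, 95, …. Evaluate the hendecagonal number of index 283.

359410

The 283rd hendecagonal number is n(9n−7)/2 with n = 283.
283·(9·283 − 7)/2 = 283·2540/2 = 283·1270 = 359410.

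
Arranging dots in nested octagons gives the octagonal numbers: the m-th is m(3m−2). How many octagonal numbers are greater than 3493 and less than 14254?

35

The n-th octagonal number is n(3n−2).
Smallest index with value > 3493: n = 35 (giving 3605).
Largest index with value < 14254: n = 69 (giving 14145).
Indices 35 through 69: 35 terms.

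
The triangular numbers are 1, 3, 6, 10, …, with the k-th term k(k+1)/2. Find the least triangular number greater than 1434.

1485

Solve n(n+1)/2 > 1434 for integer n.
The largest n with value ≤ 1434 is 53 (since 1431 ≤ 1434 < 1485), so the first above is n = 54, value 1485.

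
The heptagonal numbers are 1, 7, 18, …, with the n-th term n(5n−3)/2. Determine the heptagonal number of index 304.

The 304th heptagonal number is n(5n−3)/2 with n = 304.
304·(5·304 − 3)/2 = 304·1517/2 = 230584.

230584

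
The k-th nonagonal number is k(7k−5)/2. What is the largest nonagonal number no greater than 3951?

Solve n(7n−5)/2 ≤ 3951 for integer n.
n = 33 gives 3729 ≤ 3951, while n = 34 gives 3961 > 3951; so the answer is 3729.

3729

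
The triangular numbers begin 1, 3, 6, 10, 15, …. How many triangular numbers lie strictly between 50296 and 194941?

307

The n-th triangular number is n(n+1)/2.
Smallest index with value > 50296: n = 317 (giving 50403).
Largest index with value < 194941: n = 623 (giving 194376).
Indices 317 through 623: 307 terms.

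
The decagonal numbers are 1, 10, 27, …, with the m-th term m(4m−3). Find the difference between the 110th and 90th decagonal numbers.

110·(4·110 − 3) = 48070 and 90·(4·90 − 3) = 32130.
Difference: 48070 − 32130 = 15940.

15940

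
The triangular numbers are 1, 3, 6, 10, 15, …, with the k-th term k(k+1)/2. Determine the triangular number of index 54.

1485

The 54th triangular number is n(n+1)/2 with n = 54.
54·55/2 = 2970/2 = 1485.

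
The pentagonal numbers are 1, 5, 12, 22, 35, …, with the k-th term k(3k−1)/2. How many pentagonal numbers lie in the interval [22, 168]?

7

The n-th pentagonal number is n(3n−1)/2.
Smallest index with value ≥ 22: n = 4 (giving 22).
Largest index with value ≤ 168: n = 10 (giving 145).
Indices 4 through 10: 7 terms.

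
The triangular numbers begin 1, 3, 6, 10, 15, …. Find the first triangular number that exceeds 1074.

1081

Solve n(n+1)/2 > 1074 for integer n.
The largest n with value ≤ 1074 is 45 (since 1035 ≤ 1074 < 1081), so the first above is n = 46, value 1081.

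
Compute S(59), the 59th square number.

3481

59² = 3481.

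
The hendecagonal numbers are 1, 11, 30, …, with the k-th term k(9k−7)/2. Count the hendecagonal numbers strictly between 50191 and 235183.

122

The n-th hendecagonal number is n(9n−7)/2.
Smallest index with value > 50191: n = 107 (giving 51146).
Largest index with value < 235183: n = 228 (giving 233130).
Indices 107 through 228: 122 terms.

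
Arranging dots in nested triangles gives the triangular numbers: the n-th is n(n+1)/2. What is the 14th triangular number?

105

The 14th triangular number is n(n+1)/2 with n = 14.
14·15/2 = 210/2 = 105.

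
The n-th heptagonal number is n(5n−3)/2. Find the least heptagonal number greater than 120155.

120670

Solve n(5n−3)/2 > 120155 for integer n.
The largest n with value ≤ 120155 is 219 (since 119574 ≤ 120155 < 120670), so the first above is n = 220, value 120670.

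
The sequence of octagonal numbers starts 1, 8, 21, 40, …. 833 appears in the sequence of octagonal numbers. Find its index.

Set n(3n−2) = 833, giving 3n² − 2n − 833 = 0.
So n = (2 + 100) / 6 = 102/6 = 17.

17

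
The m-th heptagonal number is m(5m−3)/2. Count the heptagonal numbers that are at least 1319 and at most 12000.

The n-th heptagonal number is n(5n−3)/2.
Smallest index with value ≥ 1319: n = 24 (giving 1404).
Largest index with value ≤ 12000: n = 69 (giving 11799).
Indices 24 through 69: 46 terms.

46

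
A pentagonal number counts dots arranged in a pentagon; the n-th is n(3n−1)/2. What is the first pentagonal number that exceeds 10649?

10795

Solve n(3n−1)/2 > 10649 for integer n.
The largest n with value ≤ 10649 is 84 (since 10542 ≤ 10649 < 10795), so the first above is n = 85, value 10795.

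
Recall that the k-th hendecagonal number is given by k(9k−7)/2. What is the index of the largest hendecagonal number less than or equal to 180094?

Solve n(9n−7)/2 ≤ 180094 for integer n.
n = 200 gives 179300 ≤ 180094, while n = 201 gives 181101 > 180094; so the answer is index 200.

200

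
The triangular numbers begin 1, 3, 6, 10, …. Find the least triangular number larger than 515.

Solve n(n+1)/2 > 515 for integer n.
The largest n with value ≤ 515 is 31 (since 496 ≤ 515 < 528), so the first above is n = 32, value 528.

528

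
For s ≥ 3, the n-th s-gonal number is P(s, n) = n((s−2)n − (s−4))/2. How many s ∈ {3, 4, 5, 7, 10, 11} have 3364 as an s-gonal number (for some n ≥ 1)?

1

s = 3: P(3, 81) = 3321 and P(3, 82) = 3403; 3364 is not s-gonal.
s = 4: P(4, 58) = 3364. ✓
s = 5: P(5, 47) = 3290 and P(5, 48) = 3432; 3364 is not s-gonal.
s = 7: P(7, 36) = 3186 and P(7, 37) = 3367; 3364 is not s-gonal.
s = 10: P(10, 29) = 3277 and P(10, 30) = 3510; 3364 is not s-gonal.
s = 11: P(11, 27) = 3186 and P(11, 28) = 3430; 3364 is not s-gonal.
Hits: s ∈ {4} → 1.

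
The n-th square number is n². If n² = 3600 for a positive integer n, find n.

We need n² = 3600, so n = √3600 = 60.

60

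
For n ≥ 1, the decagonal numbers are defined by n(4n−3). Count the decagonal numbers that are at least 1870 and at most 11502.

The n-th decagonal number is n(4n−3).
Smallest index with value ≥ 1870: n = 22 (giving 1870).
Largest index with value ≤ 11502: n = 54 (giving 11502).
Indices 22 through 54: 33 terms.

33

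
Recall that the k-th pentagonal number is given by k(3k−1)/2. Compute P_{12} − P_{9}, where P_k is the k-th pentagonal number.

12·(3·12 − 1)/2 = 210 and 9·(3·9 − 1)/2 = 117.
Difference: 210 − 117 = 93.

93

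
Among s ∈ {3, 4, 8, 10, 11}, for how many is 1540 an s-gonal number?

2

s = 3: P(3, 55) = 1540. ✓
s = 4: P(4, 39) = 1521 and P(4, 40) = 1600; 1540 is not s-gonal.
s = 8: P(8, 22) = 1408 and P(8, 23) = 1541; 1540 is not s-gonal.
s = 10: P(10, 20) = 1540. ✓
s = 11: P(11, 18) = 1395 and P(11, 19) = 1558; 1540 is not s-gonal.
Hits: s ∈ {3, 10} → 2.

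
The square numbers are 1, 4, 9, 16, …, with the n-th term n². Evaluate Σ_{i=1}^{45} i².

31395

Σ_{i=1}^{45} i² = 45·46·91/6 = 31395.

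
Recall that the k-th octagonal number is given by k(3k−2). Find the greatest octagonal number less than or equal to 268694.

267605

Solve n(3n−2) ≤ 268694 for integer n.
n = 299 gives 267605 ≤ 268694, while n = 300 gives 269400 > 268694; so the answer is 267605.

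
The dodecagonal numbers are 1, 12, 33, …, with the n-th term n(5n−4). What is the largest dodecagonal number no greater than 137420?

137116

Solve n(5n−4) ≤ 137420 for integer n.
n = 166 gives 137116 ≤ 137420, while n = 167 gives 138777 > 137420; so the answer is 137116.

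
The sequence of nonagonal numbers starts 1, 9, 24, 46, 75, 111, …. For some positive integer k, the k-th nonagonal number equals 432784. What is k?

352

Set n(7n−5)/2 = 432784, giving 7n² − 5n − 865568 = 0.
So n = (5 + 4923) / 14 = 4928/14 = 352.
Check: 352·(7·352 − 5)/2 = 432784. ✓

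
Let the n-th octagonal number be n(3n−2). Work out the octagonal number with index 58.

The 58th octagonal number is n(3n−2) with n = 58.
58·(3·58 − 2) = 58·172 = 9976.

9976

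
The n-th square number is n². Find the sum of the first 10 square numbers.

Σ_{i=1}^{10} i² = 10·11·21/6 = 385.

385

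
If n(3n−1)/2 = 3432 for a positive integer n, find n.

48

Set n(3n−1)/2 = 3432, giving 3n² − n − 6864 = 0.
The discriminant is 1 + 24·3432 = 82369, and √82369 = 287.
So n = (1 + 287) / 6 = 288/6 = 48.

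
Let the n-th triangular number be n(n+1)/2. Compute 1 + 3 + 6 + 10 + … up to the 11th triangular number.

286

Σ i(i+1)/2 = (Σi² + Σi) / 2 over i = 1..11.
Σi = 66 and Σi² = 506.
(1·506 + 1·66) / 2 = 572/2 = 286.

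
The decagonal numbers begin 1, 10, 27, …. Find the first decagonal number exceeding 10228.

10251

Solve n(4n−3) > 10228 for integer n.
The largest n with value ≤ 10228 is 50 (since 9850 ≤ 10228 < 10251), so the first above is n = 51, value 10251.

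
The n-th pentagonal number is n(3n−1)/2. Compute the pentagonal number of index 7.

70

The 7th pentagonal number is n(3n−1)/2 with n = 7.
7·(3·7 − 1)/2 = 7·20/2 = 7·10 = 70.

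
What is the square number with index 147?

147² = 21609.

21609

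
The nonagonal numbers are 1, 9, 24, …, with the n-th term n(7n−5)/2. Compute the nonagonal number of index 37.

37·(7·37 − 5)/2 = 37·254/2 = 37·127 = 4699.

4699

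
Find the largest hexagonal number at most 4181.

Solve n(2n−1) ≤ 4181 for integer n.
n = 45 gives 4005 ≤ 4181, while n = 46 gives 4186 > 4181; so the answer is 4005.

4005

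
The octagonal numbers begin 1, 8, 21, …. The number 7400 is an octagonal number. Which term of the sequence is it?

50

Set n(3n−2) = 7400, giving 3n² − 2n − 7400 = 0.
The discriminant is 4 + 12·7400 = 88804, and √88804 = 298.
So n = (2 + 298) / 6 = 300/6 = 50.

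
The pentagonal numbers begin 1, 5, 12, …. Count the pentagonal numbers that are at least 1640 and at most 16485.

The n-th pentagonal number is n(3n−1)/2.
Smallest index with value ≥ 1640: n = 34 (giving 1717).
Largest index with value ≤ 16485: n = 105 (giving 16485).
Indices 34 through 105: 72 terms.

72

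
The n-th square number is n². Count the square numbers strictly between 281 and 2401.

32

The n-th square number is n².
Smallest index with value > 281: n = 17 (giving 289).
Largest index with value < 2401: n = 48 (giving 2304).
Indices 17 through 48: 32 terms.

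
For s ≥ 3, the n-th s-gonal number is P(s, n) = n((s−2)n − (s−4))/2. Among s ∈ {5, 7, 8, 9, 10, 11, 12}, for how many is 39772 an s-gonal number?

1

s = 5: P(5, 163) = 39772. ✓
s = 7: P(7, 126) = 39501 and P(7, 127) = 40132; 39772 is not s-gonal.
s = 8: P(8, 115) = 39445 and P(8, 116) = 40136; 39772 is not s-gonal.
s = 9: P(9, 106) = 39061 and P(9, 107) = 39804; 39772 is not s-gonal.
s = 10: P(10, 100) = 39700 and P(10, 101) = 40501; 39772 is not s-gonal.
s = 11: P(11, 94) = 39433 and P(11, 95) = 40280; 39772 is not s-gonal.
s = 12: P(12, 89) = 39249 and P(12, 90) = 40140; 39772 is not s-gonal.
Hits: s ∈ {5} → 1.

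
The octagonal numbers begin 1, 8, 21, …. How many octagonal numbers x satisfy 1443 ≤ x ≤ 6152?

23

The n-th octagonal number is n(3n−2).
Smallest index with value ≥ 1443: n = 23 (giving 1541).
Largest index with value ≤ 6152: n = 45 (giving 5985).
Indices 23 through 45: 23 terms.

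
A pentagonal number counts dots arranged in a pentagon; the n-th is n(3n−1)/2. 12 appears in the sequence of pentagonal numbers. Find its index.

3

Set n(3n−1)/2 = 12, giving 3n² − n − 24 = 0.
The discriminant is 1 + 24·12 = 289, and √289 = 17.
So n = (1 + 17) / 6 = 18/6 = 3.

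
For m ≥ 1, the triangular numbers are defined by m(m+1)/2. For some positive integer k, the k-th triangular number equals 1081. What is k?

46

Set n(n+1)/2 = 1081, giving n² + n − 2162 = 0.
The discriminant is 1 + 8·1081 = 8649, and √8649 = 93.
So n = (-1 + 93) / 2 = 92/2 = 46.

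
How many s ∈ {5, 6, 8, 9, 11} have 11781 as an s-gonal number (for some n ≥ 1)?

s = 5: P(5, 88) = 11572 and P(5, 89) = 11837; 11781 is not s-gonal.
s = 6: P(6, 77) = 11781. ✓
s = 8: P(8, 63) = 11781. ✓
s = 9: P(9, 58) = 11629 and P(9, 59) = 12036; 11781 is not s-gonal.
s = 11: P(11, 51) = 11526 and P(11, 52) = 11986; 11781 is not s-gonal.
Hits: s ∈ {6, 8} → 2.

2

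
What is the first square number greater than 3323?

3364

Solve n² > 3323 for integer n.
The largest n with value ≤ 3323 is 57 (since 3249 ≤ 3323 < 3364), so the first above is n = 58, value 3364.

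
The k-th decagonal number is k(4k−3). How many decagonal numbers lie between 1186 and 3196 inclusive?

The n-th decagonal number is n(4n−3).
Smallest index with value ≥ 1186: n = 18 (giving 1242).
Largest index with value ≤ 3196: n = 28 (giving 3052).
Indices 18 through 28: 11 terms.

11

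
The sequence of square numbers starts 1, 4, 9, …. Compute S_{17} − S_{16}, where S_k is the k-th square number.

n² − (n−1)² = 2n − 1, so 17² − 16² = 2·17 − 1 = 33.

33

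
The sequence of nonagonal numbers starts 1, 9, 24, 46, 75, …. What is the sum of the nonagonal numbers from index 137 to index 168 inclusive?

Σ i(7i−5)/2 = (7Σi² − 5Σi) / 2 over i = 137..168.
Σi = 14196 − 9316 = 4880 and Σi² = 1594684 − 847756 = 746928.
(7·746928 − 5·4880) / 2 = 5204096/2 = 2602048.

2602048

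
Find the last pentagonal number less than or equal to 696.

651

Solve n(3n−1)/2 ≤ 696 for integer n.
n = 21 gives 651 ≤ 696, while n = 22 gives 715 > 696; so the answer is 651.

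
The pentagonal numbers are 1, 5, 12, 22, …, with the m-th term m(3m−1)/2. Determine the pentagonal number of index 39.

2262

The 39th pentagonal number is n(3n−1)/2 with n = 39.
39·(3·39 − 1)/2 = 39·116/2 = 39·58 = 2262.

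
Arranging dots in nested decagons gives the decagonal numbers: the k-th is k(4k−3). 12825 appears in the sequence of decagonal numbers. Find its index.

Set n(4n−3) = 12825, giving 4n² − 3n − 12825 = 0.
So n = (3 + 453) / 8 = 456/8 = 57.

57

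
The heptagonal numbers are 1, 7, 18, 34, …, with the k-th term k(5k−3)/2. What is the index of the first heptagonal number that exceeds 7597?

Solve n(5n−3)/2 > 7597 for integer n.
The largest n with value ≤ 7597 is 55 (since 7480 ≤ 7597 < 7756), so the first above is n = 56, value 7756.

56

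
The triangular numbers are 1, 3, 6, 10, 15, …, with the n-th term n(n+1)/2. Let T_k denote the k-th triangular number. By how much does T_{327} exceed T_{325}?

653

327·328/2 = 53628 and 325·326/2 = 52975.
Difference: 53628 − 52975 = 653.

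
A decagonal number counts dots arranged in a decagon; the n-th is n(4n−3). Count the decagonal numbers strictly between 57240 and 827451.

335

The n-th decagonal number is n(4n−3).
Smallest index with value > 57240: n = 121 (giving 58201).
Largest index with value < 827451: n = 455 (giving 826735).
Indices 121 through 455: 335 terms.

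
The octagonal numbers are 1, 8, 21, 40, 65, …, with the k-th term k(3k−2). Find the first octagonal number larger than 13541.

Solve n(3n−2) > 13541 for integer n.
The largest n with value ≤ 13541 is 67 (since 13333 ≤ 13541 < 13736), so the first above is n = 68, value 13736.

13736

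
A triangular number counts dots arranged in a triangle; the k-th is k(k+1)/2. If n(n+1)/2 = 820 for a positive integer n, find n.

Set n(n+1)/2 = 820, giving n² + n − 1640 = 0.
So n = (-1 + 81) / 2 = 80/2 = 40.
Check: 40·41/2 = 820. ✓

40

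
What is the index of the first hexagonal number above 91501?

Solve n(2n−1) > 91501 for integer n.
The largest n with value ≤ 91501 is 214 (since 91378 ≤ 91501 < 92235), so the first above is n = 215, value 92235.

215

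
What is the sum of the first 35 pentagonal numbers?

22050

Σ i(3i−1)/2 = (3Σi² − Σi) / 2 over i = 1..35.
Σi = 630 and Σi² = 14910.
(3·14910 − 1·630) / 2 = 44100/2 = 22050.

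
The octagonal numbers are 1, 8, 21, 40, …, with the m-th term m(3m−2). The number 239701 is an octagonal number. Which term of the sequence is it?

283

Set n(3n−2) = 239701, giving 3n² − 2n − 239701 = 0.
The discriminant is 4 + 12·239701 = 2876416, and √2876416 = 1696.
So n = (2 + 1696) / 6 = 1698/6 = 283.
Check: 283·(3·283 − 2) = 239701. ✓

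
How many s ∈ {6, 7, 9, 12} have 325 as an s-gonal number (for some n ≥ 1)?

2

s = 6: P(6, 13) = 325. ✓
s = 7: P(7, 11) = 286 and P(7, 12) = 342; 325 is not s-gonal.
s = 9: P(9, 10) = 325. ✓
s = 12: P(12, 8) = 288 and P(12, 9) = 369; 325 is not s-gonal.
Hits: s ∈ {6, 9} → 2.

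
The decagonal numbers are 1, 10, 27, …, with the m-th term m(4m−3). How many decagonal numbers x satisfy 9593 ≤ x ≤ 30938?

39

The n-th decagonal number is n(4n−3).
Smallest index with value ≥ 9593: n = 50 (giving 9850).
Largest index with value ≤ 30938: n = 88 (giving 30712).
Indices 50 through 88: 39 terms.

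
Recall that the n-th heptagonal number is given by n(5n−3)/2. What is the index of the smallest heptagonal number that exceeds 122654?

Solve n(5n−3)/2 > 122654 for integer n.
The largest n with value ≤ 122654 is 221 (since 121771 ≤ 122654 < 122877), so the first above is n = 222, value 122877.

222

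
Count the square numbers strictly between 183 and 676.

The n-th square number is n².
Smallest index with value > 183: n = 14 (giving 196).
Largest index with value < 676: n = 25 (giving 625).
Indices 14 through 25: 12 terms.

12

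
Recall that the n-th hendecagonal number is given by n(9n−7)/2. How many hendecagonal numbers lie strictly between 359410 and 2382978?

445

The n-th hendecagonal number is n(9n−7)/2.
Smallest index with value > 359410: n = 284 (giving 361958).
Largest index with value < 2382978: n = 728 (giving 2382380).
Indices 284 through 728: 445 terms.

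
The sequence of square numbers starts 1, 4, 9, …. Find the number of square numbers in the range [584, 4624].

44

The n-th square number is n².
Smallest index with value ≥ 584: n = 25 (giving 625).
Largest index with value ≤ 4624: n = 68 (giving 4624).
Indices 25 through 68: 44 terms.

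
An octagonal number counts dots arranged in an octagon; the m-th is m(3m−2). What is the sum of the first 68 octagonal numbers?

Σ i(3i−2) = 3Σi² − 2Σi over i = 1..68.
Σi = 2346 and Σi² = 107134.
3·107134 − 2·2346 = 316710.

316710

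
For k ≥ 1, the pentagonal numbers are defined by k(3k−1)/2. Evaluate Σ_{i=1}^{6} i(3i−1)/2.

126

Σ i(3i−1)/2 = (3Σi² − Σi) / 2 over i = 1..6.
Σi = 21 and Σi² = 91.
(3·91 − 1·21) / 2 = 252/2 = 126.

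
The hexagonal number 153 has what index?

9

Set n(2n−1) = 153, giving 2n² − n − 153 = 0.
The discriminant is 1 + 8·153 = 1225, and √1225 = 35.
So n = (1 + 35) / 4 = 36/4 = 9.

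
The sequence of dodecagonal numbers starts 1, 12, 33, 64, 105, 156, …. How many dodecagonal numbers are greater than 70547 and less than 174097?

67

The n-th dodecagonal number is n(5n−4).
Smallest index with value > 70547: n = 120 (giving 71520).
Largest index with value < 174097: n = 186 (giving 172236).
Indices 120 through 186: 67 terms.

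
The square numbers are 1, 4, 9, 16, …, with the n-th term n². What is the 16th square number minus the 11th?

16² = 256 and 11² = 121.
Difference: 256 − 121 = 135.

135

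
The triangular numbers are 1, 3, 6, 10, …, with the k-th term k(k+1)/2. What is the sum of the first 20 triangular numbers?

1540

Σ i(i+1)/2 = (Σi² + Σi) / 2 over i = 1..20.
Σi = 210 and Σi² = 2870.
(1·2870 + 1·210) / 2 = 3080/2 = 1540.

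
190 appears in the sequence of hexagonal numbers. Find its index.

10

Set n(2n−1) = 190, giving 2n² − n − 190 = 0.
The discriminant is 1 + 8·190 = 1521, and √1521 = 39.
So n = (1 + 39) / 4 = 40/4 = 10.
Check: 10·(2·10 − 1) = 190. ✓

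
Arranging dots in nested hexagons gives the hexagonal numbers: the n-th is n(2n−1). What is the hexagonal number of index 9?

153

The 9th hexagonal number is n(2n−1) with n = 9.
9·(2·9 − 1) = 9·17 = 153.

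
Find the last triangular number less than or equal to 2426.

2415

Solve n(n+1)/2 ≤ 2426 for integer n.
n = 69 gives 2415 ≤ 2426, while n = 70 gives 2485 > 2426; so the answer is 2415.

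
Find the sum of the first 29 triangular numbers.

4495

Σ i(i+1)/2 = (Σi² + Σi) / 2 over i = 1..29.
Σi = 435 and Σi² = 8555.
(1·8555 + 1·435) / 2 = 8990/2 = 4495.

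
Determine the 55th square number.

The 55th square number is n² with n = 55.
55² = 3025.

3025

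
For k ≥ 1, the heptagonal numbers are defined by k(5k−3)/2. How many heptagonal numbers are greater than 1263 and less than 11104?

The n-th heptagonal number is n(5n−3)/2.
Smallest index with value > 1263: n = 23 (giving 1288).
Largest index with value < 11104: n = 66 (giving 10791).
Indices 23 through 66: 44 terms.

44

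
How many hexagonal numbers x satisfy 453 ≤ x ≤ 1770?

15

The n-th hexagonal number is n(2n−1).
Smallest index with value ≥ 453: n = 16 (giving 496).
Largest index with value ≤ 1770: n = 30 (giving 1770).
Indices 16 through 30: 15 terms.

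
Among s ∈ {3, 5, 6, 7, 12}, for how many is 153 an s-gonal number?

s = 3: P(3, 17) = 153. ✓
s = 5: P(5, 10) = 145 and P(5, 11) = 176; 153 is not s-gonal.
s = 6: P(6, 9) = 153. ✓
s = 7: P(7, 8) = 148 and P(7, 9) = 189; 153 is not s-gonal.
s = 12: P(12, 5) = 105 and P(12, 6) = 156; 153 is not s-gonal.
Hits: s ∈ {3, 6} → 2.

2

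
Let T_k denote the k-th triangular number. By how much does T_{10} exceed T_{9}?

Consecutive triangular numbers differ by n: T_{10} − T_{9} = 10.

10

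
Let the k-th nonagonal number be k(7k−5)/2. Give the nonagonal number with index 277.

267859

The 277th nonagonal number is n(7n−5)/2 with n = 277.
277·(7·277 − 5)/2 = 277·1934/2 = 277·967 = 267859.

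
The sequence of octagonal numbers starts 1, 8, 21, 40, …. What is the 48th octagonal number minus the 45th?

831

48·(3·48 − 2) = 6816 and 45·(3·45 − 2) = 5985.
Difference: 6816 − 5985 = 831.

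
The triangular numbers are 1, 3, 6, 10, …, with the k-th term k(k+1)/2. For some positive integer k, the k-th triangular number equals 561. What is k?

33

Set n(n+1)/2 = 561, giving n² + n − 1122 = 0.
The discriminant is 1 + 8·561 = 4489, and √4489 = 67.
So n = (-1 + 67) / 2 = 66/2 = 33.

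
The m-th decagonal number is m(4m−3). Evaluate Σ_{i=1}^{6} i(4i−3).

301

Σ i(4i−3) = 4Σi² − 3Σi over i = 1..6.
Σi = 21 and Σi² = 91.
4·91 − 3·21 = 301.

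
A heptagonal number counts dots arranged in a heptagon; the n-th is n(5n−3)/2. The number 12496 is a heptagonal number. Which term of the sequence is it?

Set n(5n−3)/2 = 12496, giving 5n² − 3n − 24992 = 0.
The discriminant is 9 + 40·12496 = 499849, and √499849 = 707.
So n = (3 + 707) / 10 = 710/10 = 71.

71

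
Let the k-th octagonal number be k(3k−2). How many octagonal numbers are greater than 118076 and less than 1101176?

The n-th octagonal number is n(3n−2).
Smallest index with value > 118076: n = 199 (giving 118405).
Largest index with value < 1101176: n = 606 (giving 1100496).
Indices 199 through 606: 408 terms.

408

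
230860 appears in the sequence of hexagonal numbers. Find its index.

340

Set n(2n−1) = 230860, giving 2n² − n − 230860 = 0.
The discriminant is 1 + 8·230860 = 1846881, and √1846881 = 1359.
So n = (1 + 1359) / 4 = 1360/4 = 340.
Check: 340·(2·340 − 1) = 230860. ✓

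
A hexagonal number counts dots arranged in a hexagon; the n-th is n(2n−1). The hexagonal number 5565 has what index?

Set n(2n−1) = 5565, giving 2n² − n − 5565 = 0.
The discriminant is 1 + 8·5565 = 44521, and √44521 = 211.
So n = (1 + 211) / 4 = 212/4 = 53.
Check: 53·(2·53 − 1) = 5565. ✓

53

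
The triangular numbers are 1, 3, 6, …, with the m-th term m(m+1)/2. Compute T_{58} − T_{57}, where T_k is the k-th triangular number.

Consecutive triangular numbers differ by n: T_{58} − T_{57} = 58.

58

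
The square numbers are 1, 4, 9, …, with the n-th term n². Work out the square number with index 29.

The 29th square number is n² with n = 29.
29² = 841.

841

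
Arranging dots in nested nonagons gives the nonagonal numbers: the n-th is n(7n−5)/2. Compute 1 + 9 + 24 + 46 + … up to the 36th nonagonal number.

55056

Σ i(7i−5)/2 = (7Σi² − 5Σi) / 2 over i = 1..36.
Σi = 666 and Σi² = 16206.
(7·16206 − 5·666) / 2 = 110112/2 = 55056.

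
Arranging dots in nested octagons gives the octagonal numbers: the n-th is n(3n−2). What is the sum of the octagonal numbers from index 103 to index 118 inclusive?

583576

Σ i(3i−2) = 3Σi² − 2Σi over i = 103..118.
Σi = 7021 − 5253 = 1768 and Σi² = 554659 − 358955 = 195704.
3·195704 − 2·1768 = 583576.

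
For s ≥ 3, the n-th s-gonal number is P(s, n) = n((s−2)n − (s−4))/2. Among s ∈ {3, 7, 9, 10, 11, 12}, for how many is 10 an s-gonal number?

s = 3: P(3, 4) = 10. ✓
s = 7: P(7, 2) = 7 and P(7, 3) = 18; 10 is not s-gonal.
s = 9: P(9, 2) = 9 and P(9, 3) = 24; 10 is not s-gonal.
s = 10: P(10, 2) = 10. ✓
s = 11: P(11, 1) = 1 and P(11, 2) = 11; 10 is not s-gonal.
s = 12: P(12, 1) = 1 and P(12, 2) = 12; 10 is not s-gonal.
Hits: s ∈ {3, 10} → 2.

2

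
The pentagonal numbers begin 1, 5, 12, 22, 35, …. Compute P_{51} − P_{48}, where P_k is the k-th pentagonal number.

444

51·(3·51 − 1)/2 = 3876 and 48·(3·48 − 1)/2 = 3432.
Difference: 3876 − 3432 = 444.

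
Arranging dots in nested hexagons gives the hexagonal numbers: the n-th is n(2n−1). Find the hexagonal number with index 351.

351·(2·351 − 1) = 351·701 = 246051.

246051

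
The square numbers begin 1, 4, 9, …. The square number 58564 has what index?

242

We need n² = 58564, so n = √58564 = 242.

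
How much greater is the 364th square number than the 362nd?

364² = 132496 and 362² = 131044.
Difference: 132496 − 131044 = 1452.

1452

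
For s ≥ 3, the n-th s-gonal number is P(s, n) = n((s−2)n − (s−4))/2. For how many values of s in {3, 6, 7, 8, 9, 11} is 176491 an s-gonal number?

s = 3: P(3, 593) = 176121 and P(3, 594) = 176715; 176491 is not s-gonal.
s = 6: P(6, 297) = 176121 and P(6, 298) = 177310; 176491 is not s-gonal.
s = 7: P(7, 266) = 176491. ✓
s = 8: P(8, 242) = 175208 and P(8, 243) = 176661; 176491 is not s-gonal.
s = 9: P(9, 224) = 175056 and P(9, 225) = 176625; 176491 is not s-gonal.
s = 11: P(11, 198) = 175725 and P(11, 199) = 177508; 176491 is not s-gonal.
Hits: s ∈ {7} → 1.

1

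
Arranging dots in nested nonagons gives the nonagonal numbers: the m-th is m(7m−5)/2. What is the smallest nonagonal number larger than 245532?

Solve n(7n−5)/2 > 245532 for integer n.
The largest n with value ≤ 245532 is 265 (since 245125 ≤ 245532 < 246981), so the first above is n = 266, value 246981.

246981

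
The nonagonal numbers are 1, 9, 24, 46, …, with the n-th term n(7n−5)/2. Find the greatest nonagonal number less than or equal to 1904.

Solve n(7n−5)/2 ≤ 1904 for integer n.
n = 23 gives 1794 ≤ 1904, while n = 24 gives 1956 > 1904; so the answer is 1794.

1794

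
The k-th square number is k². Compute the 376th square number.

141376

376² = 141376.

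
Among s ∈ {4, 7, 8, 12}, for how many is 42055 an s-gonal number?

1

s = 4: P(4, 205) = 42025 and P(4, 206) = 42436; 42055 is not s-gonal.
s = 7: P(7, 130) = 42055. ✓
s = 8: P(8, 118) = 41536 and P(8, 119) = 42245; 42055 is not s-gonal.
s = 12: P(12, 92) = 41952 and P(12, 93) = 42873; 42055 is not s-gonal.
Hits: s ∈ {7} → 1.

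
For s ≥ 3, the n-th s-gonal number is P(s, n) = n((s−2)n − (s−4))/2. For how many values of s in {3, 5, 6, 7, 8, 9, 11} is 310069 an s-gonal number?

1

s = 3: P(3, 786) = 309291 and P(3, 787) = 310078; 310069 is not s-gonal.
s = 5: P(5, 454) = 308947 and P(5, 455) = 310310; 310069 is not s-gonal.
s = 6: P(6, 393) = 308505 and P(6, 394) = 310078; 310069 is not s-gonal.
s = 7: P(7, 352) = 309232 and P(7, 353) = 310993; 310069 is not s-gonal.
s = 8: P(8, 321) = 308481 and P(8, 322) = 310408; 310069 is not s-gonal.
s = 9: P(9, 298) = 310069. ✓
s = 11: P(11, 262) = 307981 and P(11, 263) = 310340; 310069 is not s-gonal.
Hits: s ∈ {9} → 1.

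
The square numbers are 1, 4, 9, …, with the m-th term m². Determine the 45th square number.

2025

The 45th square number is n² with n = 45.
45² = 2025.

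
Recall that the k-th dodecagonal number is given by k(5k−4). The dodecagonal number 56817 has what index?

Set n(5n−4) = 56817, giving 5n² − 4n − 56817 = 0.
The discriminant is 16 + 20·56817 = 1136356, and √1136356 = 1066.
So n = (4 + 1066) / 10 = 1070/10 = 107.

107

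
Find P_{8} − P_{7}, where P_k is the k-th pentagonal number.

22

Consecutive pentagonal numbers differ by 3n − 2: here 3·8 − 2 = 22.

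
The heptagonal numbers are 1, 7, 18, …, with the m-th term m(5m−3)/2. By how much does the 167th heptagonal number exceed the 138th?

167·(5·167 − 3)/2 = 69472 and 138·(5·138 − 3)/2 = 47403.
Difference: 69472 − 47403 = 22069.

22069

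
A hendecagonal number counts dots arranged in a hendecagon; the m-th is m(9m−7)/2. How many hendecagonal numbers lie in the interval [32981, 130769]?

85

The n-th hendecagonal number is n(9n−7)/2.
Smallest index with value ≥ 32981: n = 86 (giving 32981).
Largest index with value ≤ 130769: n = 170 (giving 129455).
Indices 86 through 170: 85 terms.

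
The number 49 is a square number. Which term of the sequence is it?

7

We need n² = 49, so n = √49 = 7.
Check: 7² = 49. ✓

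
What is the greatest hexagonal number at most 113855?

Solve n(2n−1) ≤ 113855 for integer n.
n = 238 gives 113050 ≤ 113855, while n = 239 gives 114003 > 113855; so the answer is 113050.

113050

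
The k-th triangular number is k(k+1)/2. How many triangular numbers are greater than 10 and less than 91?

8

The n-th triangular number is n(n+1)/2.
Smallest index with value > 10: n = 5 (giving 15).
Largest index with value < 91: n = 12 (giving 78).
Indices 5 through 12: 8 terms.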